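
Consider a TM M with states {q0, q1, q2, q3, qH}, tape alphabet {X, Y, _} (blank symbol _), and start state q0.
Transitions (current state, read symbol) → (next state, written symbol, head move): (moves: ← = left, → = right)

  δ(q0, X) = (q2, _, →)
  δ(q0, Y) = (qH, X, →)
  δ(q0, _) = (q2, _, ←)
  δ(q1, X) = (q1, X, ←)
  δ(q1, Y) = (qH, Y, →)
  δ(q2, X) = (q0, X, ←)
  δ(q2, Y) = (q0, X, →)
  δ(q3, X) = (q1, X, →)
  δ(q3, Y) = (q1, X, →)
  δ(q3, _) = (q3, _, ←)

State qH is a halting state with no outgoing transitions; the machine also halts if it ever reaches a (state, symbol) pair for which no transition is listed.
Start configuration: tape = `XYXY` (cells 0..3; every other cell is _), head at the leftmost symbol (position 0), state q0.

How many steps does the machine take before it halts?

9

state=q0 head=0 tape=_[X]YXY_   (q0,X)→(q2,_,→)
state=q2 head=1 tape=__[Y]XY_   (q2,Y)→(q0,X,→)
state=q0 head=2 tape=__X[X]Y_   (q0,X)→(q2,_,→)
state=q2 head=3 tape=__X_[Y]_   (q2,Y)→(q0,X,→)
state=q0 head=4 tape=__X_X[_]   (q0,_)→(q2,_,←)
state=q2 head=3 tape=__X_[X]_   (q2,X)→(q0,X,←)
state=q0 head=2 tape=__X[_]X_   (q0,_)→(q2,_,←)
state=q2 head=1 tape=__[X]_X_   (q2,X)→(q0,X,←)
state=q0 head=0 tape=_[_]X_X_   (q0,_)→(q2,_,←)
state=q2 head=-1 tape=[_]_X_X_
M halts after 9 transitions.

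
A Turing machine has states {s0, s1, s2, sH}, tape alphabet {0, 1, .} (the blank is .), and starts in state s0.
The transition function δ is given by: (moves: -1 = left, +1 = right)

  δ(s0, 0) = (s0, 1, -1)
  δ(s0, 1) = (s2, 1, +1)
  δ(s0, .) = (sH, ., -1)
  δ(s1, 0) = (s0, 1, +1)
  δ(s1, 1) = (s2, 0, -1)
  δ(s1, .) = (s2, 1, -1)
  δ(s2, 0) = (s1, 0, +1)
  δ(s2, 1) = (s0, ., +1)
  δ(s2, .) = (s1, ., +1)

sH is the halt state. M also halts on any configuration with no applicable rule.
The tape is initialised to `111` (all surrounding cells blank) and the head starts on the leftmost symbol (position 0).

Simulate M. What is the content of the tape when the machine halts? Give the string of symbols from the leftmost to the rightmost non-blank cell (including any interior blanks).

state=s0 head=0 tape=[1]11...   (s0,1)→(s2,1,+1)
state=s2 head=1 tape=1[1]1...   (s2,1)→(s0,.,+1)
state=s0 head=2 tape=1.[1]...   (s0,1)→(s2,1,+1)
state=s2 head=3 tape=1.1[.]..   (s2,.)→(s1,.,+1)
state=s1 head=4 tape=1.1.[.].   (s1,.)→(s2,1,-1)
state=s2 head=3 tape=1.1[.]1.   (s2,.)→(s1,.,+1)
state=s1 head=4 tape=1.1.[1].   (s1,1)→(s2,0,-1)
state=s2 head=3 tape=1.1[.]0.   (s2,.)→(s1,.,+1)
state=s1 head=4 tape=1.1.[0].   (s1,0)→(s0,1,+1)
state=s0 head=5 tape=1.1.1[.]   (s0,.)→(sH,.,-1)
state=sH head=4 tape=1.1.[1].
The non-blank tape span at halt is 1.1.1.

1.1.1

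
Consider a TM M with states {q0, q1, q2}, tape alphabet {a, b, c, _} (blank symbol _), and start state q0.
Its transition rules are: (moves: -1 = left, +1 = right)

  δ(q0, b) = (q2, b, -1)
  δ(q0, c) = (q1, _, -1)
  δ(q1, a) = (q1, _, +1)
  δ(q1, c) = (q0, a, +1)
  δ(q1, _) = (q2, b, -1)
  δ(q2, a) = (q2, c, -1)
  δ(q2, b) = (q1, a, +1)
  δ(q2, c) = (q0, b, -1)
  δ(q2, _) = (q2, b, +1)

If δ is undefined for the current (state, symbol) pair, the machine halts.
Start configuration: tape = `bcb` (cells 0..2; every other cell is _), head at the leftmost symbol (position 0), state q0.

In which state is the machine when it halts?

q1

q0 | _[b]cb   read b → write b, move -1, go to q2
q2 | [_]bcb   read _ → write b, move +1, go to q2
q2 | b[b]cb   read b → write a, move +1, go to q1
q1 | ba[c]b   read c → write a, move +1, go to q0
q0 | baa[b]   read b → write b, move -1, go to q2
q2 | ba[a]b   read a → write c, move -1, go to q2
q2 | b[a]cb   read a → write c, move -1, go to q2
q2 | [b]ccb   read b → write a, move +1, go to q1
q1 | a[c]cb   read c → write a, move +1, go to q0
q0 | aa[c]b   read c → write _, move -1, go to q1
q1 | a[a]_b   read a → write _, move +1, go to q1
q1 | a_[_]b   read _ → write b, move -1, go to q2
q2 | a[_]bb   read _ → write b, move +1, go to q2
q2 | ab[b]b   read b → write a, move +1, go to q1
q1 | aba[b]
No transition is defined for (q1, b); M halts in state q1.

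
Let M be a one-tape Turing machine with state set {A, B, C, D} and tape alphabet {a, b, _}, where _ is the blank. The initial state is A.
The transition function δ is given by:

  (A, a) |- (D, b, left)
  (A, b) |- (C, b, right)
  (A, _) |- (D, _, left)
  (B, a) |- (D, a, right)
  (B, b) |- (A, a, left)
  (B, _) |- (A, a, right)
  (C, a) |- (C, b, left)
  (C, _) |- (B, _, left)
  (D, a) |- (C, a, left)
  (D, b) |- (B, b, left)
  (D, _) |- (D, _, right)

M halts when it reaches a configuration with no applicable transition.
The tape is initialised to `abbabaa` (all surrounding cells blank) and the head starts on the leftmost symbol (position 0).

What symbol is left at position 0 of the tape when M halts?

b

state=A head=0 tape=_[a]bbabaa   (A,a)→(D,b,left)
state=D head=-1 tape=[_]bbbabaa   (D,_)→(D,_,right)
state=D head=0 tape=_[b]bbabaa   (D,b)→(B,b,left)
state=B head=-1 tape=[_]bbbabaa   (B,_)→(A,a,right)
state=A head=0 tape=a[b]bbabaa   (A,b)→(C,b,right)
state=C head=1 tape=ab[b]babaa
Cell 0 holds b when M halts.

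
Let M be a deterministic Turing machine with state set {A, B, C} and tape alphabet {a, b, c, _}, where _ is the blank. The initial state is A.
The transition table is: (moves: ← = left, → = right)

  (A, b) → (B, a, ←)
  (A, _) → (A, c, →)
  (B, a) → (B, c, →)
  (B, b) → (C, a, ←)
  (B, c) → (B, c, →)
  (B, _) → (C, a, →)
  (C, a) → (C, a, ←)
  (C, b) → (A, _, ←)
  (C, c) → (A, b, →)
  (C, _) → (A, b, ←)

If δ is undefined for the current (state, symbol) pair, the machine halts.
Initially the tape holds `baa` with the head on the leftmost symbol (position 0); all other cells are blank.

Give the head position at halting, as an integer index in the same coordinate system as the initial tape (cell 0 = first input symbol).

state=A head=0 tape=___[b]aa__   (A,b)→(B,a,←)
state=B head=-1 tape=__[_]aaa__   (B,_)→(C,a,→)
state=C head=0 tape=__a[a]aa__   (C,a)→(C,a,←)
state=C head=-1 tape=__[a]aaa__   (C,a)→(C,a,←)
state=C head=-2 tape=_[_]aaaa__   (C,_)→(A,b,←)
state=A head=-3 tape=[_]baaaa__   (A,_)→(A,c,→)
state=A head=-2 tape=c[b]aaaa__   (A,b)→(B,a,←)
state=B head=-3 tape=[c]aaaaa__   (B,c)→(B,c,→)
state=B head=-2 tape=c[a]aaaa__   (B,a)→(B,c,→)
state=B head=-1 tape=cc[a]aaa__   (B,a)→(B,c,→)
state=B head=0 tape=ccc[a]aa__   (B,a)→(B,c,→)
state=B head=1 tape=cccc[a]a__   (B,a)→(B,c,→)
state=B head=2 tape=ccccc[a]__   (B,a)→(B,c,→)
state=B head=3 tape=cccccc[_]_   (B,_)→(C,a,→)
state=C head=4 tape=cccccca[_]   (C,_)→(A,b,←)
state=A head=3 tape=cccccc[a]b
At halt the head is at cell 3.

3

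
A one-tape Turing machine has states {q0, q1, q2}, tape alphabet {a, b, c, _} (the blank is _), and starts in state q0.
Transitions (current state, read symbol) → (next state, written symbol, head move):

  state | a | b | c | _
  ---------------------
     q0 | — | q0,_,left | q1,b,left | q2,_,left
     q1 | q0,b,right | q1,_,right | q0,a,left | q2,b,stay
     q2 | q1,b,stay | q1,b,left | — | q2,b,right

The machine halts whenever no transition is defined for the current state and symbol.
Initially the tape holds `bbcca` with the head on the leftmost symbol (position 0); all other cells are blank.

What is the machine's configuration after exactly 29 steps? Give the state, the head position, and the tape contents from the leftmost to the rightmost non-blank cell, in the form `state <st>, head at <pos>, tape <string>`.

state=q0 head=0 tape=__[b]bcca   (q0,b)→(q0,_,left)
state=q0 head=-1 tape=_[_]_bcca   (q0,_)→(q2,_,left)
state=q2 head=-2 tape=[_]__bcca   (q2,_)→(q2,b,right)
state=q2 head=-1 tape=b[_]_bcca   (q2,_)→(q2,b,right)
state=q2 head=0 tape=bb[_]bcca   (q2,_)→(q2,b,right)
state=q2 head=1 tape=bbb[b]cca   (q2,b)→(q1,b,left)
state=q1 head=0 tape=bb[b]bcca   (q1,b)→(q1,_,right)
state=q1 head=1 tape=bb_[b]cca   (q1,b)→(q1,_,right)
state=q1 head=2 tape=bb__[c]ca   (q1,c)→(q0,a,left)
state=q0 head=1 tape=bb_[_]aca   (q0,_)→(q2,_,left)
state=q2 head=0 tape=bb[_]_aca   (q2,_)→(q2,b,right)
state=q2 head=1 tape=bbb[_]aca   (q2,_)→(q2,b,right)
state=q2 head=2 tape=bbbb[a]ca   (q2,a)→(q1,b,stay)
state=q1 head=2 tape=bbbb[b]ca   (q1,b)→(q1,_,right)
state=q1 head=3 tape=bbbb_[c]a   (q1,c)→(q0,a,left)
state=q0 head=2 tape=bbbb[_]aa   (q0,_)→(q2,_,left)
state=q2 head=1 tape=bbb[b]_aa   (q2,b)→(q1,b,left)
state=q1 head=0 tape=bb[b]b_aa   (q1,b)→(q1,_,right)
state=q1 head=1 tape=bb_[b]_aa   (q1,b)→(q1,_,right)
state=q1 head=2 tape=bb__[_]aa   (q1,_)→(q2,b,stay)
state=q2 head=2 tape=bb__[b]aa   (q2,b)→(q1,b,left)
state=q1 head=1 tape=bb_[_]baa   (q1,_)→(q2,b,stay)
state=q2 head=1 tape=bb_[b]baa   (q2,b)→(q1,b,left)
state=q1 head=0 tape=bb[_]bbaa   (q1,_)→(q2,b,stay)
state=q2 head=0 tape=bb[b]bbaa   (q2,b)→(q1,b,left)
state=q1 head=-1 tape=b[b]bbbaa   (q1,b)→(q1,_,right)
state=q1 head=0 tape=b_[b]bbaa   (q1,b)→(q1,_,right)
state=q1 head=1 tape=b__[b]baa   (q1,b)→(q1,_,right)
state=q1 head=2 tape=b___[b]aa   (q1,b)→(q1,_,right)
state=q1 head=3 tape=b____[a]a
After 29 steps: state q1, head at 3, tape b____aa.

state q1, head at 3, tape b____aa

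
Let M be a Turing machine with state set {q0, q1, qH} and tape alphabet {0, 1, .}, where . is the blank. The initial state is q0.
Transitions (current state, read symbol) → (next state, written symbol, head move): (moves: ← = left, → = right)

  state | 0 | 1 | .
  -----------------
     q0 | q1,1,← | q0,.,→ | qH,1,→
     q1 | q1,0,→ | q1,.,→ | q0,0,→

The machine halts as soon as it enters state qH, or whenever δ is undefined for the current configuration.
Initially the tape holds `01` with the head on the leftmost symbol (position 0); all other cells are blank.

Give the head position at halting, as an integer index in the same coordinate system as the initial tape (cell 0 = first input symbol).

3

state=q0 head=0 tape=.[0]1..   (q0,0)→(q1,1,←)
state=q1 head=-1 tape=[.]11..   (q1,.)→(q0,0,→)
state=q0 head=0 tape=0[1]1..   (q0,1)→(q0,.,→)
state=q0 head=1 tape=0.[1]..   (q0,1)→(q0,.,→)
state=q0 head=2 tape=0..[.].   (q0,.)→(qH,1,→)
state=qH head=3 tape=0..1[.]
At halt the head is at cell 3.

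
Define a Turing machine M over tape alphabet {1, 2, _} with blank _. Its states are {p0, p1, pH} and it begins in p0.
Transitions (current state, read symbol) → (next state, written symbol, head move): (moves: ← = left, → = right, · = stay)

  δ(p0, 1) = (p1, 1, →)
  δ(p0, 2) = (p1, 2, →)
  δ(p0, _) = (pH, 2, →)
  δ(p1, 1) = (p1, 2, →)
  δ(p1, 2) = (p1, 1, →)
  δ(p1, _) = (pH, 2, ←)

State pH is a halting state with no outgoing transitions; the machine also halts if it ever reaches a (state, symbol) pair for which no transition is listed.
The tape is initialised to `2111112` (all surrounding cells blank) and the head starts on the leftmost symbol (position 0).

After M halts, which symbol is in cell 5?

state=p0 head=0 tape=[2]111112_   (p0,2)→(p1,2,→)
state=p1 head=1 tape=2[1]11112_   (p1,1)→(p1,2,→)
state=p1 head=2 tape=22[1]1112_   (p1,1)→(p1,2,→)
state=p1 head=3 tape=222[1]112_   (p1,1)→(p1,2,→)
state=p1 head=4 tape=2222[1]12_   (p1,1)→(p1,2,→)
state=p1 head=5 tape=22222[1]2_   (p1,1)→(p1,2,→)
state=p1 head=6 tape=222222[2]_   (p1,2)→(p1,1,→)
state=p1 head=7 tape=2222221[_]   (p1,_)→(pH,2,←)
state=pH head=6 tape=222222[1]2
Cell 5 holds 2 when M halts.

2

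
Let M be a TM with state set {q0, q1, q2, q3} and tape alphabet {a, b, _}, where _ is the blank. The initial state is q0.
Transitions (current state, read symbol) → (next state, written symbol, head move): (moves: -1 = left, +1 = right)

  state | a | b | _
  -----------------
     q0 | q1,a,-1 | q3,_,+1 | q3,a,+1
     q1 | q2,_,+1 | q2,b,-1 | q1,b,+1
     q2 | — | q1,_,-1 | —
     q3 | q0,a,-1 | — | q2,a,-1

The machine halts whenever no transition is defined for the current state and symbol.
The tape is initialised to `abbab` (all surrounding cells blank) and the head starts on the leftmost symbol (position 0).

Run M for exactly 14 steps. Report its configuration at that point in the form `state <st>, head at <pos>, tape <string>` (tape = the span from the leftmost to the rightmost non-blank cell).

state q1, head at -2, tape b_b_bab

q0 | __[a]bbab   read a → write a, move -1, go to q1
q1 | _[_]abbab   read _ → write b, move +1, go to q1
q1 | _b[a]bbab   read a → write _, move +1, go to q2
q2 | _b_[b]bab   read b → write _, move -1, go to q1
q1 | _b[_]_bab   read _ → write b, move +1, go to q1
q1 | _bb[_]bab   read _ → write b, move +1, go to q1
q1 | _bbb[b]ab   read b → write b, move -1, go to q2
q2 | _bb[b]bab   read b → write _, move -1, go to q1
q1 | _b[b]_bab   read b → write b, move -1, go to q2
q2 | _[b]b_bab   read b → write _, move -1, go to q1
q1 | [_]_b_bab   read _ → write b, move +1, go to q1
q1 | b[_]b_bab   read _ → write b, move +1, go to q1
q1 | bb[b]_bab   read b → write b, move -1, go to q2
q2 | b[b]b_bab   read b → write _, move -1, go to q1
q1 | [b]_b_bab
After 14 steps: state q1, head at -2, tape b_b_bab.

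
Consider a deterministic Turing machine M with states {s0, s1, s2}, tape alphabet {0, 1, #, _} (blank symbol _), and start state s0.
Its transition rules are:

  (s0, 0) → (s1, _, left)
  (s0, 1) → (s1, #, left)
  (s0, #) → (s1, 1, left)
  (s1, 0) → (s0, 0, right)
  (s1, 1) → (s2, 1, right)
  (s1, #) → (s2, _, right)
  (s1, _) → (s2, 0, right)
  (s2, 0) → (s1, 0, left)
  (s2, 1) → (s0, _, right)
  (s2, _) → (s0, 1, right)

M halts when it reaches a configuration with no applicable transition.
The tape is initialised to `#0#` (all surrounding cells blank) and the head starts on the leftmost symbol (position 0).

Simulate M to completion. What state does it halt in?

s0 | _[#]0#_   read # → write 1, move left, go to s1
s1 | [_]10#_   read _ → write 0, move right, go to s2
s2 | 0[1]0#_   read 1 → write _, move right, go to s0
s0 | 0_[0]#_   read 0 → write _, move left, go to s1
s1 | 0[_]_#_   read _ → write 0, move right, go to s2
s2 | 00[_]#_   read _ → write 1, move right, go to s0
s0 | 001[#]_   read # → write 1, move left, go to s1
s1 | 00[1]1_   read 1 → write 1, move right, go to s2
s2 | 001[1]_   read 1 → write _, move right, go to s0
s0 | 001_[_]
No transition is defined for (s0, _); M halts in state s0.

s0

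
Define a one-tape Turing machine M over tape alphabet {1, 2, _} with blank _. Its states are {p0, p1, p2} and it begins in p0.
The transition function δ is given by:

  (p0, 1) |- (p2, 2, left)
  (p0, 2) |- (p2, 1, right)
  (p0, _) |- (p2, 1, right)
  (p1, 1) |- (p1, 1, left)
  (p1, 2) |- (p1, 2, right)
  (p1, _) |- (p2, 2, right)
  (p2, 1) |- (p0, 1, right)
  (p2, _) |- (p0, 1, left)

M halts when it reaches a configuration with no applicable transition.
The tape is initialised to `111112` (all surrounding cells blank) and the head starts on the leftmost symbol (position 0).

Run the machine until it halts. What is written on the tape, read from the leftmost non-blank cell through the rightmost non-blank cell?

p0 | __[1]11112   read 1 → write 2, move left, go to p2
p2 | _[_]211112   read _ → write 1, move left, go to p0
p0 | [_]1211112   read _ → write 1, move right, go to p2
p2 | 1[1]211112   read 1 → write 1, move right, go to p0
p0 | 11[2]11112   read 2 → write 1, move right, go to p2
p2 | 111[1]1112   read 1 → write 1, move right, go to p0
p0 | 1111[1]112   read 1 → write 2, move left, go to p2
p2 | 111[1]2112   read 1 → write 1, move right, go to p0
p0 | 1111[2]112   read 2 → write 1, move right, go to p2
p2 | 11111[1]12   read 1 → write 1, move right, go to p0
p0 | 111111[1]2   read 1 → write 2, move left, go to p2
p2 | 11111[1]22   read 1 → write 1, move right, go to p0
p0 | 111111[2]2   read 2 → write 1, move right, go to p2
p2 | 1111111[2]
The non-blank tape span at halt is 11111112.

11111112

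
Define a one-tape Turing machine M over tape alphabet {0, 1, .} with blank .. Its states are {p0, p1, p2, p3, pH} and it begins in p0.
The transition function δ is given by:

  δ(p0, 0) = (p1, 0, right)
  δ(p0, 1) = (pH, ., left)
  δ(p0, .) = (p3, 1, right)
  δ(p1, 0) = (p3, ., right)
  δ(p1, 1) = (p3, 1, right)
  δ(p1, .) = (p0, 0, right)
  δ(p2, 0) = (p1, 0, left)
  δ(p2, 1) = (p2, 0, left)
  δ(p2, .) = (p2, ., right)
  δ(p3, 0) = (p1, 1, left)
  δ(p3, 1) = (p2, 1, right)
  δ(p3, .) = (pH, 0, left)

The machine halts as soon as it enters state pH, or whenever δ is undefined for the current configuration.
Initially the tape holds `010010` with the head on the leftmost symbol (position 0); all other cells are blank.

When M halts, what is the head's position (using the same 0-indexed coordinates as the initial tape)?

1

p0 | .[0]10010   read 0 → write 0, move right, go to p1
p1 | .0[1]0010   read 1 → write 1, move right, go to p3
p3 | .01[0]010   read 0 → write 1, move left, go to p1
p1 | .0[1]1010   read 1 → write 1, move right, go to p3
p3 | .01[1]010   read 1 → write 1, move right, go to p2
p2 | .011[0]10   read 0 → write 0, move left, go to p1
p1 | .01[1]010   read 1 → write 1, move right, go to p3
p3 | .011[0]10   read 0 → write 1, move left, go to p1
p1 | .01[1]110   read 1 → write 1, move right, go to p3
p3 | .011[1]10   read 1 → write 1, move right, go to p2
p2 | .0111[1]0   read 1 → write 0, move left, go to p2
p2 | .011[1]00   read 1 → write 0, move left, go to p2
p2 | .01[1]000   read 1 → write 0, move left, go to p2
p2 | .0[1]0000   read 1 → write 0, move left, go to p2
p2 | .[0]00000   read 0 → write 0, move left, go to p1
p1 | [.]000000   read . → write 0, move right, go to p0
p0 | 0[0]00000   read 0 → write 0, move right, go to p1
p1 | 00[0]0000   read 0 → write ., move right, go to p3
p3 | 00.[0]000   read 0 → write 1, move left, go to p1
p1 | 00[.]1000   read . → write 0, move right, go to p0
p0 | 000[1]000   read 1 → write ., move left, go to pH
pH | 00[0].000
At halt the head is at cell 1.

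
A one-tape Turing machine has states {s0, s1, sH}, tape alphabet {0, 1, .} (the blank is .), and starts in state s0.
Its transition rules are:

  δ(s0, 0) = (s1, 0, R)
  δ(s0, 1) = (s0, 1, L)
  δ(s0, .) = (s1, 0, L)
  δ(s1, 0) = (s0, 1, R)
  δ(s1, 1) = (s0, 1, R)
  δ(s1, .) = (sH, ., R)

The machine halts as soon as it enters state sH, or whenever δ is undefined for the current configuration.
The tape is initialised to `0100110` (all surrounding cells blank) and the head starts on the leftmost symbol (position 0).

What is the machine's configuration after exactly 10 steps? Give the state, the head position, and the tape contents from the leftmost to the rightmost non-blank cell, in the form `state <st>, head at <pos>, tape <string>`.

s0 | [0]100110   read 0 → write 0, move R, go to s1
s1 | 0[1]00110   read 1 → write 1, move R, go to s0
s0 | 01[0]0110   read 0 → write 0, move R, go to s1
s1 | 010[0]110   read 0 → write 1, move R, go to s0
s0 | 0101[1]10   read 1 → write 1, move L, go to s0
s0 | 010[1]110   read 1 → write 1, move L, go to s0
s0 | 01[0]1110   read 0 → write 0, move R, go to s1
s1 | 010[1]110   read 1 → write 1, move R, go to s0
s0 | 0101[1]10   read 1 → write 1, move L, go to s0
s0 | 010[1]110   read 1 → write 1, move L, go to s0
s0 | 01[0]1110
After 10 steps: state s0, head at 2, tape 0101110.

state s0, head at 2, tape 0101110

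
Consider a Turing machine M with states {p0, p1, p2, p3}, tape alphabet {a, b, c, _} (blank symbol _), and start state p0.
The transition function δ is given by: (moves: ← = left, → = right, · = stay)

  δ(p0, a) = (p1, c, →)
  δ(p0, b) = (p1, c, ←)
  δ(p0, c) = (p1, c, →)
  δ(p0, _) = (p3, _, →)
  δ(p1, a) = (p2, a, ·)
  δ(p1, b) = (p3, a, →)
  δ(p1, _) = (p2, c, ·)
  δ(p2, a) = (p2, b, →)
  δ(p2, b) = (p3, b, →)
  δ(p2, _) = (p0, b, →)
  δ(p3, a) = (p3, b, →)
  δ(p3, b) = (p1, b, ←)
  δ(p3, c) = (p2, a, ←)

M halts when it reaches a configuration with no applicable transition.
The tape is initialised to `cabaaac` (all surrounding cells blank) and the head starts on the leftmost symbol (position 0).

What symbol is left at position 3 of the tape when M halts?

p0 | [c]abaaac_   read c → write c, move →, go to p1
p1 | c[a]baaac_   read a → write a, move ·, go to p2
p2 | c[a]baaac_   read a → write b, move →, go to p2
p2 | cb[b]aaac_   read b → write b, move →, go to p3
p3 | cbb[a]aac_   read a → write b, move →, go to p3
p3 | cbbb[a]ac_   read a → write b, move →, go to p3
p3 | cbbbb[a]c_   read a → write b, move →, go to p3
p3 | cbbbbb[c]_   read c → write a, move ←, go to p2
p2 | cbbbb[b]a_   read b → write b, move →, go to p3
p3 | cbbbbb[a]_   read a → write b, move →, go to p3
p3 | cbbbbbb[_]
Cell 3 holds b when M halts.

b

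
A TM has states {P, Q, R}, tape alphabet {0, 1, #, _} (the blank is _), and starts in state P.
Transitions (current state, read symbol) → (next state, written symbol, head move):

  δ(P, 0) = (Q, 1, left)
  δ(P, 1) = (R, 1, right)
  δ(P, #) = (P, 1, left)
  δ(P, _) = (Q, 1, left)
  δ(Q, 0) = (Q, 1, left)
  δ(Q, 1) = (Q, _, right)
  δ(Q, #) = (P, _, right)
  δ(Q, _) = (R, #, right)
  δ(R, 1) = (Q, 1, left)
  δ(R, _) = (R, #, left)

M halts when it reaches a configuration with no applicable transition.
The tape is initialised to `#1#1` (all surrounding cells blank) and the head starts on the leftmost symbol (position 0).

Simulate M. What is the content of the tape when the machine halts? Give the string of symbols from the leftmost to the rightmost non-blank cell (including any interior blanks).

1#

P | __[#]1#1_   read # → write 1, move left, go to P
P | _[_]11#1_   read _ → write 1, move left, go to Q
Q | [_]111#1_   read _ → write #, move right, go to R
R | #[1]11#1_   read 1 → write 1, move left, go to Q
Q | [#]111#1_   read # → write _, move right, go to P
P | _[1]11#1_   read 1 → write 1, move right, go to R
R | _1[1]1#1_   read 1 → write 1, move left, go to Q
Q | _[1]11#1_   read 1 → write _, move right, go to Q
Q | __[1]1#1_   read 1 → write _, move right, go to Q
Q | ___[1]#1_   read 1 → write _, move right, go to Q
Q | ____[#]1_   read # → write _, move right, go to P
P | _____[1]_   read 1 → write 1, move right, go to R
R | _____1[_]   read _ → write #, move left, go to R
R | _____[1]#   read 1 → write 1, move left, go to Q
Q | ____[_]1#   read _ → write #, move right, go to R
R | ____#[1]#   read 1 → write 1, move left, go to Q
Q | ____[#]1#   read # → write _, move right, go to P
P | _____[1]#   read 1 → write 1, move right, go to R
R | _____1[#]
The non-blank tape span at halt is 1#.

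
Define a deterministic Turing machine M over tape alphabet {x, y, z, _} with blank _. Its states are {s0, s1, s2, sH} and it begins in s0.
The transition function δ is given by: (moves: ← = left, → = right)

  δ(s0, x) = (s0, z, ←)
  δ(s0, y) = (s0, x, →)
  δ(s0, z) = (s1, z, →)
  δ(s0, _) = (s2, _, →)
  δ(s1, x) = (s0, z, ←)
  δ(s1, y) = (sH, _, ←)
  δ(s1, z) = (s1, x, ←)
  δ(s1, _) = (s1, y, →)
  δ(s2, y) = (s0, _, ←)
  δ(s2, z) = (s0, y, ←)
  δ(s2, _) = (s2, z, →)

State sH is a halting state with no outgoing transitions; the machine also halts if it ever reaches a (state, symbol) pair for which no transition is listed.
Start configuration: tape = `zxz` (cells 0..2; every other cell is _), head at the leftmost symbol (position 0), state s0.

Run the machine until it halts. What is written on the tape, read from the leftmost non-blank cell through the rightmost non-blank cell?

s0 | __[z]xz   read z → write z, move →, go to s1
s1 | __z[x]z   read x → write z, move ←, go to s0
s0 | __[z]zz   read z → write z, move →, go to s1
s1 | __z[z]z   read z → write x, move ←, go to s1
s1 | __[z]xz   read z → write x, move ←, go to s1
s1 | _[_]xxz   read _ → write y, move →, go to s1
s1 | _y[x]xz   read x → write z, move ←, go to s0
s0 | _[y]zxz   read y → write x, move →, go to s0
s0 | _x[z]xz   read z → write z, move →, go to s1
s1 | _xz[x]z   read x → write z, move ←, go to s0
s0 | _x[z]zz   read z → write z, move →, go to s1
s1 | _xz[z]z   read z → write x, move ←, go to s1
s1 | _x[z]xz   read z → write x, move ←, go to s1
s1 | _[x]xxz   read x → write z, move ←, go to s0
s0 | [_]zxxz   read _ → write _, move →, go to s2
s2 | _[z]xxz   read z → write y, move ←, go to s0
s0 | [_]yxxz   read _ → write _, move →, go to s2
s2 | _[y]xxz   read y → write _, move ←, go to s0
s0 | [_]_xxz   read _ → write _, move →, go to s2
s2 | _[_]xxz   read _ → write z, move →, go to s2
s2 | _z[x]xz
The non-blank tape span at halt is zxxz.

zxxz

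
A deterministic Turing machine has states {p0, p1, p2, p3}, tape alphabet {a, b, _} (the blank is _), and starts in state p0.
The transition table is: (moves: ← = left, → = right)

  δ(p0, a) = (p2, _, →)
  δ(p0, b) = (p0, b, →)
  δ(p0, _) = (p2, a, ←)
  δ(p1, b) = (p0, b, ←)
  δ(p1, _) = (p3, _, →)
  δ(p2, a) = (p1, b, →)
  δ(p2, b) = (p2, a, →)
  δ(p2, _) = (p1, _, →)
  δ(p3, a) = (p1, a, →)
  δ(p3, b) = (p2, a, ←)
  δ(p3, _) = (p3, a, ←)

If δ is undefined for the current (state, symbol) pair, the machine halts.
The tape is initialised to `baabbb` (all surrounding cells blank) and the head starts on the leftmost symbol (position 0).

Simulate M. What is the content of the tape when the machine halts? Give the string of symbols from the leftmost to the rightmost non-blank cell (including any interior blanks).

b_bbbbaaa

p0 | [b]aabbb___   read b → write b, move →, go to p0
p0 | b[a]abbb___   read a → write _, move →, go to p2
p2 | b_[a]bbb___   read a → write b, move →, go to p1
p1 | b_b[b]bb___   read b → write b, move ←, go to p0
p0 | b_[b]bbb___   read b → write b, move →, go to p0
p0 | b_b[b]bb___   read b → write b, move →, go to p0
p0 | b_bb[b]b___   read b → write b, move →, go to p0
p0 | b_bbb[b]___   read b → write b, move →, go to p0
p0 | b_bbbb[_]__   read _ → write a, move ←, go to p2
p2 | b_bbb[b]a__   read b → write a, move →, go to p2
p2 | b_bbba[a]__   read a → write b, move →, go to p1
p1 | b_bbbab[_]_   read _ → write _, move →, go to p3
p3 | b_bbbab_[_]   read _ → write a, move ←, go to p3
p3 | b_bbbab[_]a   read _ → write a, move ←, go to p3
p3 | b_bbba[b]aa   read b → write a, move ←, go to p2
p2 | b_bbb[a]aaa   read a → write b, move →, go to p1
p1 | b_bbbb[a]aa
The non-blank tape span at halt is b_bbbbaaa.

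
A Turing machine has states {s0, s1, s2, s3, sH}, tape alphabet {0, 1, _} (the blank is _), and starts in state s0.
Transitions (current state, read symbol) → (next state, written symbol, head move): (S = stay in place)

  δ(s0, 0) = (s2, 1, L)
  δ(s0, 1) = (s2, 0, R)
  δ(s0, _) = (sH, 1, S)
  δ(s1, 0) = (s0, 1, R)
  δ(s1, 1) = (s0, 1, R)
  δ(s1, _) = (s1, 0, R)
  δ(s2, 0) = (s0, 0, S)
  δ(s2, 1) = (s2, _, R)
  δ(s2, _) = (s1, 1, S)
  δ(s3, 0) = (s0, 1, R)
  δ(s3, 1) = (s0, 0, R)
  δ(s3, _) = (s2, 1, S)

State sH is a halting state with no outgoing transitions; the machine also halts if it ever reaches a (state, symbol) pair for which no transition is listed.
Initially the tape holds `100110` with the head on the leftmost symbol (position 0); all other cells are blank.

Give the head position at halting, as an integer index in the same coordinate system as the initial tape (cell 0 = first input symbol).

s0 | _[1]00110__   read 1 → write 0, move R, go to s2
s2 | _0[0]0110__   read 0 → write 0, move S, go to s0
s0 | _0[0]0110__   read 0 → write 1, move L, go to s2
s2 | _[0]10110__   read 0 → write 0, move S, go to s0
s0 | _[0]10110__   read 0 → write 1, move L, go to s2
s2 | [_]110110__   read _ → write 1, move S, go to s1
s1 | [1]110110__   read 1 → write 1, move R, go to s0
s0 | 1[1]10110__   read 1 → write 0, move R, go to s2
s2 | 10[1]0110__   read 1 → write _, move R, go to s2
s2 | 10_[0]110__   read 0 → write 0, move S, go to s0
s0 | 10_[0]110__   read 0 → write 1, move L, go to s2
s2 | 10[_]1110__   read _ → write 1, move S, go to s1
s1 | 10[1]1110__   read 1 → write 1, move R, go to s0
s0 | 101[1]110__   read 1 → write 0, move R, go to s2
s2 | 1010[1]10__   read 1 → write _, move R, go to s2
s2 | 1010_[1]0__   read 1 → write _, move R, go to s2
s2 | 1010__[0]__   read 0 → write 0, move S, go to s0
s0 | 1010__[0]__   read 0 → write 1, move L, go to s2
s2 | 1010_[_]1__   read _ → write 1, move S, go to s1
s1 | 1010_[1]1__   read 1 → write 1, move R, go to s0
s0 | 1010_1[1]__   read 1 → write 0, move R, go to s2
s2 | 1010_10[_]_   read _ → write 1, move S, go to s1
s1 | 1010_10[1]_   read 1 → write 1, move R, go to s0
s0 | 1010_101[_]   read _ → write 1, move S, go to sH
sH | 1010_101[1]
At halt the head is at cell 7.

7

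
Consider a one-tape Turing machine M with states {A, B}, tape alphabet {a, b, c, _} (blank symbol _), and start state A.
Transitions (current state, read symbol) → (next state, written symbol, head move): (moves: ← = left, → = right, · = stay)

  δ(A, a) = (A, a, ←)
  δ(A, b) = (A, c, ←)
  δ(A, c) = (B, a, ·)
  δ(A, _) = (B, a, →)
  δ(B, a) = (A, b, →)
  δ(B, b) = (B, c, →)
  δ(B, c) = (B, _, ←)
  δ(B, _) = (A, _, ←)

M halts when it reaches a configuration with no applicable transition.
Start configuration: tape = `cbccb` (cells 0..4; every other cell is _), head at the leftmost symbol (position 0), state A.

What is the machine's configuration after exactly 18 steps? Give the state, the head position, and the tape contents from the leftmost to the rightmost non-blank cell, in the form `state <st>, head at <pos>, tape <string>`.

A | _[c]bccb_   read c → write a, move ·, go to B
B | _[a]bccb_   read a → write b, move →, go to A
A | _b[b]ccb_   read b → write c, move ←, go to A
A | _[b]cccb_   read b → write c, move ←, go to A
A | [_]ccccb_   read _ → write a, move →, go to B
B | a[c]cccb_   read c → write _, move ←, go to B
B | [a]_cccb_   read a → write b, move →, go to A
A | b[_]cccb_   read _ → write a, move →, go to B
B | ba[c]ccb_   read c → write _, move ←, go to B
B | b[a]_ccb_   read a → write b, move →, go to A
A | bb[_]ccb_   read _ → write a, move →, go to B
B | bba[c]cb_   read c → write _, move ←, go to B
B | bb[a]_cb_   read a → write b, move →, go to A
A | bbb[_]cb_   read _ → write a, move →, go to B
B | bbba[c]b_   read c → write _, move ←, go to B
B | bbb[a]_b_   read a → write b, move →, go to A
A | bbbb[_]b_   read _ → write a, move →, go to B
B | bbbba[b]_   read b → write c, move →, go to B
B | bbbbac[_]
After 18 steps: state B, head at 5, tape bbbbac.

state B, head at 5, tape bbbbac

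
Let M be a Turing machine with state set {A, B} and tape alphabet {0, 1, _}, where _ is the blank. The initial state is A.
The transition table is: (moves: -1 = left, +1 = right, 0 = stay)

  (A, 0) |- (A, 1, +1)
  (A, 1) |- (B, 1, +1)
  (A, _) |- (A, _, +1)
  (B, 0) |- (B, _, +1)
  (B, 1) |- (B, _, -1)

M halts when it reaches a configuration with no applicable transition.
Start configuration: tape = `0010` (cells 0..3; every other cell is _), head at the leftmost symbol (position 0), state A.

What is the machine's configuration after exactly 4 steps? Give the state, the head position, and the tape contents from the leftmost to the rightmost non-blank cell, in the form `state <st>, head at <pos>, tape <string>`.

A | [0]010_   read 0 → write 1, move +1, go to A
A | 1[0]10_   read 0 → write 1, move +1, go to A
A | 11[1]0_   read 1 → write 1, move +1, go to B
B | 111[0]_   read 0 → write _, move +1, go to B
B | 111_[_]
After 4 steps: state B, head at 4, tape 111.

state B, head at 4, tape 111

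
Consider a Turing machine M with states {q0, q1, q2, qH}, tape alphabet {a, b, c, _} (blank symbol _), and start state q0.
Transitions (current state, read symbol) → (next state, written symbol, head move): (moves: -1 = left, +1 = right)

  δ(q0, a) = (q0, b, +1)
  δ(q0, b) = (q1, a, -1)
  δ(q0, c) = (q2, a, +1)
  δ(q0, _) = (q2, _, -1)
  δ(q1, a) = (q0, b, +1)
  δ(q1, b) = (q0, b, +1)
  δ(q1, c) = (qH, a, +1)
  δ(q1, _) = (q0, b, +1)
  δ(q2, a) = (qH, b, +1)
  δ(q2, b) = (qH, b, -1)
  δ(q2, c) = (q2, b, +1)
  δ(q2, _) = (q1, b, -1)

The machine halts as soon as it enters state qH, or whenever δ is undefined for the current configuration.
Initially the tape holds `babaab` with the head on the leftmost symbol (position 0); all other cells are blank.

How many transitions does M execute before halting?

14

state=q0 head=0 tape=_[b]abaab_   (q0,b)→(q1,a,-1)
state=q1 head=-1 tape=[_]aabaab_   (q1,_)→(q0,b,+1)
state=q0 head=0 tape=b[a]abaab_   (q0,a)→(q0,b,+1)
state=q0 head=1 tape=bb[a]baab_   (q0,a)→(q0,b,+1)
state=q0 head=2 tape=bbb[b]aab_   (q0,b)→(q1,a,-1)
state=q1 head=1 tape=bb[b]aaab_   (q1,b)→(q0,b,+1)
state=q0 head=2 tape=bbb[a]aab_   (q0,a)→(q0,b,+1)
state=q0 head=3 tape=bbbb[a]ab_   (q0,a)→(q0,b,+1)
state=q0 head=4 tape=bbbbb[a]b_   (q0,a)→(q0,b,+1)
state=q0 head=5 tape=bbbbbb[b]_   (q0,b)→(q1,a,-1)
state=q1 head=4 tape=bbbbb[b]a_   (q1,b)→(q0,b,+1)
state=q0 head=5 tape=bbbbbb[a]_   (q0,a)→(q0,b,+1)
state=q0 head=6 tape=bbbbbbb[_]   (q0,_)→(q2,_,-1)
state=q2 head=5 tape=bbbbbb[b]_   (q2,b)→(qH,b,-1)
state=qH head=4 tape=bbbbb[b]b_
M halts after 14 transitions.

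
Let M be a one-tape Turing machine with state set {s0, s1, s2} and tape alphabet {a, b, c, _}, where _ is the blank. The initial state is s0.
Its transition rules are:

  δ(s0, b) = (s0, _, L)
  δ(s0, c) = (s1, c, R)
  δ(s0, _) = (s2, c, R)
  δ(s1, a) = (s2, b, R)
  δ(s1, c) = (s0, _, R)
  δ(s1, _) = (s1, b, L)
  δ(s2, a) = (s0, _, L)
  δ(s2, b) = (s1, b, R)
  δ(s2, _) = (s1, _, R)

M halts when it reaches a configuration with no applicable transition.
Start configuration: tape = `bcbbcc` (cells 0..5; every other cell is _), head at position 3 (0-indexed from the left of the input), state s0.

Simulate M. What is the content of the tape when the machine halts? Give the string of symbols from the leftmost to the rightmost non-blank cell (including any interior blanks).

s0 | bcb[b]cc   read b → write _, move L, go to s0
s0 | bc[b]_cc   read b → write _, move L, go to s0
s0 | b[c]__cc   read c → write c, move R, go to s1
s1 | bc[_]_cc   read _ → write b, move L, go to s1
s1 | b[c]b_cc   read c → write _, move R, go to s0
s0 | b_[b]_cc   read b → write _, move L, go to s0
s0 | b[_]__cc   read _ → write c, move R, go to s2
s2 | bc[_]_cc   read _ → write _, move R, go to s1
s1 | bc_[_]cc   read _ → write b, move L, go to s1
s1 | bc[_]bcc   read _ → write b, move L, go to s1
s1 | b[c]bbcc   read c → write _, move R, go to s0
s0 | b_[b]bcc   read b → write _, move L, go to s0
s0 | b[_]_bcc   read _ → write c, move R, go to s2
s2 | bc[_]bcc   read _ → write _, move R, go to s1
s1 | bc_[b]cc
The non-blank tape span at halt is bc_bcc.

bc_bcc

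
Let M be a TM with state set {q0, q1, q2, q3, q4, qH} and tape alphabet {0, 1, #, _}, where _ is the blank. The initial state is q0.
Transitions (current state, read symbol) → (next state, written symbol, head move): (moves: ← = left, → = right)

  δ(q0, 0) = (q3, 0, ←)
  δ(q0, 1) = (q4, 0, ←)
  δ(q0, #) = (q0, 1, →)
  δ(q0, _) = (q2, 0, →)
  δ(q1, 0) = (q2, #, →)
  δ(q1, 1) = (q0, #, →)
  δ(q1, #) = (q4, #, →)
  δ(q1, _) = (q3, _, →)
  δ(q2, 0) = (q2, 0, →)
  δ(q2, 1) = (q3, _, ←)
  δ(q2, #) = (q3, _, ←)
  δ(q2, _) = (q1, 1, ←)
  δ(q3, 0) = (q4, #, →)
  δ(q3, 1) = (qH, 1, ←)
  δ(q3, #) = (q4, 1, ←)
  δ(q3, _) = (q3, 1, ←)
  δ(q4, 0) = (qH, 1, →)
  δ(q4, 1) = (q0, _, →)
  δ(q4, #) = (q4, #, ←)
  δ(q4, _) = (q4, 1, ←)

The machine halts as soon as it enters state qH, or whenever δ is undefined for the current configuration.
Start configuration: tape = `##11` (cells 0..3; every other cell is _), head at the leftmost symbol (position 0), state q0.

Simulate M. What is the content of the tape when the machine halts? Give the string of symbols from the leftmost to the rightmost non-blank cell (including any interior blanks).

state=q0 head=0 tape=_[#]#11   (q0,#)→(q0,1,→)
state=q0 head=1 tape=_1[#]11   (q0,#)→(q0,1,→)
state=q0 head=2 tape=_11[1]1   (q0,1)→(q4,0,←)
state=q4 head=1 tape=_1[1]01   (q4,1)→(q0,_,→)
state=q0 head=2 tape=_1_[0]1   (q0,0)→(q3,0,←)
state=q3 head=1 tape=_1[_]01   (q3,_)→(q3,1,←)
state=q3 head=0 tape=_[1]101   (q3,1)→(qH,1,←)
state=qH head=-1 tape=[_]1101
The non-blank tape span at halt is 1101.

1101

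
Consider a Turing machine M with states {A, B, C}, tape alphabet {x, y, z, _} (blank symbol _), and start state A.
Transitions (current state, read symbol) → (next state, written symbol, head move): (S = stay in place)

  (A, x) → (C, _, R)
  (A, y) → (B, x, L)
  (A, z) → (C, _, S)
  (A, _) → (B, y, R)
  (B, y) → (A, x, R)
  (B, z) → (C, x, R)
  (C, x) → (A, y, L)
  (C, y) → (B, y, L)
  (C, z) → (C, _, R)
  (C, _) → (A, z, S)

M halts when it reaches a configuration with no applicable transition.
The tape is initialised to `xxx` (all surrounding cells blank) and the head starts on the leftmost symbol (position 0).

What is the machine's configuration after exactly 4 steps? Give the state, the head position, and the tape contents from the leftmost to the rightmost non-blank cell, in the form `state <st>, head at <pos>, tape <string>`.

A | [x]xx   read x → write _, move R, go to C
C | _[x]x   read x → write y, move L, go to A
A | [_]yx   read _ → write y, move R, go to B
B | y[y]x   read y → write x, move R, go to A
A | yx[x]
After 4 steps: state A, head at 2, tape yxx.

state A, head at 2, tape yxx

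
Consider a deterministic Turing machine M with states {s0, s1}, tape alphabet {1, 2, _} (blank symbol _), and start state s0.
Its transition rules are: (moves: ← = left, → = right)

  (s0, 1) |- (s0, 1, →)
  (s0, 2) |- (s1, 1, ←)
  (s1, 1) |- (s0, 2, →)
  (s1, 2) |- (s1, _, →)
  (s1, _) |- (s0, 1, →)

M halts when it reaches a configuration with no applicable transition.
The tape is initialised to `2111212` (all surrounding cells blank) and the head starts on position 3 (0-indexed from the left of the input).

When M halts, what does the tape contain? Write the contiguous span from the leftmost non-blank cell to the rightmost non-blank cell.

2112121

s0 | 211[1]212_   read 1 → write 1, move →, go to s0
s0 | 2111[2]12_   read 2 → write 1, move ←, go to s1
s1 | 211[1]112_   read 1 → write 2, move →, go to s0
s0 | 2112[1]12_   read 1 → write 1, move →, go to s0
s0 | 21121[1]2_   read 1 → write 1, move →, go to s0
s0 | 211211[2]_   read 2 → write 1, move ←, go to s1
s1 | 21121[1]1_   read 1 → write 2, move →, go to s0
s0 | 211212[1]_   read 1 → write 1, move →, go to s0
s0 | 2112121[_]
The non-blank tape span at halt is 2112121.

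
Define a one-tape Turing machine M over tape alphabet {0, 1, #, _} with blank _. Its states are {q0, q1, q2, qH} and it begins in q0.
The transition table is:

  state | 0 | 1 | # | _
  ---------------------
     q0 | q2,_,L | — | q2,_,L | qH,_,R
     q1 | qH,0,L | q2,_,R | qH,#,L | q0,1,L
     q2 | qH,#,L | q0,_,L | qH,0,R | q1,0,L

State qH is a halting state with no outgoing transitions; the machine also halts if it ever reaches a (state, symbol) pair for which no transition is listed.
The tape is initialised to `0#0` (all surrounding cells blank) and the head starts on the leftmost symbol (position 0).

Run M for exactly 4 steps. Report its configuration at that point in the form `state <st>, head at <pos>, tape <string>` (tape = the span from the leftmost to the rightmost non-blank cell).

state qH, head at -2, tape 10_#0

state=q0 head=0 tape=___[0]#0   (q0,0)→(q2,_,L)
state=q2 head=-1 tape=__[_]_#0   (q2,_)→(q1,0,L)
state=q1 head=-2 tape=_[_]0_#0   (q1,_)→(q0,1,L)
state=q0 head=-3 tape=[_]10_#0   (q0,_)→(qH,_,R)
state=qH head=-2 tape=_[1]0_#0
After 4 steps: state qH, head at -2, tape 10_#0.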